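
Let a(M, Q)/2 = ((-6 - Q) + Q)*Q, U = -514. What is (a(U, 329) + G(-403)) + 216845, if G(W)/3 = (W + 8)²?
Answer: 680972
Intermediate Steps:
a(M, Q) = -12*Q (a(M, Q) = 2*(((-6 - Q) + Q)*Q) = 2*(-6*Q) = -12*Q)
G(W) = 3*(8 + W)² (G(W) = 3*(W + 8)² = 3*(8 + W)²)
(a(U, 329) + G(-403)) + 216845 = (-12*329 + 3*(8 - 403)²) + 216845 = (-3948 + 3*(-395)²) + 216845 = (-3948 + 3*156025) + 216845 = (-3948 + 468075) + 216845 = 464127 + 216845 = 680972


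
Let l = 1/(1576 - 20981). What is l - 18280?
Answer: -354723401/19405 ≈ -18280.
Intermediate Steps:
l = -1/19405 (l = 1/(-19405) = -1/19405 ≈ -5.1533e-5)
l - 18280 = -1/19405 - 18280 = -354723401/19405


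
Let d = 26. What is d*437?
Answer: 11362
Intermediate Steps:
d*437 = 26*437 = 11362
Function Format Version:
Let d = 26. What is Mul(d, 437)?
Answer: 11362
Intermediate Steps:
Mul(d, 437) = Mul(26, 437) = 11362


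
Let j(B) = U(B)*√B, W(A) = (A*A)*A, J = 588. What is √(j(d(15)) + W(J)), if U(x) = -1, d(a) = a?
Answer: √(203297472 - √15) ≈ 14258.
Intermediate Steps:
W(A) = A³ (W(A) = A²*A = A³)
j(B) = -√B
√(j(d(15)) + W(J)) = √(-√15 + 588³) = √(-√15 + 203297472) = √(203297472 - √15)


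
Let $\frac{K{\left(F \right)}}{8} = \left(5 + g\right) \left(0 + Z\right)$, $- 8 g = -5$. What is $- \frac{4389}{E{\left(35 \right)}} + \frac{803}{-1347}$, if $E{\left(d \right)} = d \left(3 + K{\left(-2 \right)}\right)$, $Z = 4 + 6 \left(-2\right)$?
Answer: $- \frac{196262}{801465} \approx -0.24488$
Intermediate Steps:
$g = \frac{5}{8}$ ($g = \left(- \frac{1}{8}\right) \left(-5\right) = \frac{5}{8} \approx 0.625$)
$Z = -8$ ($Z = 4 - 12 = -8$)
$K{\left(F \right)} = -360$ ($K{\left(F \right)} = 8 \left(5 + \frac{5}{8}\right) \left(0 - 8\right) = 8 \cdot \frac{45}{8} \left(-8\right) = 8 \left(-45\right) = -360$)
$E{\left(d \right)} = - 357 d$ ($E{\left(d \right)} = d \left(3 - 360\right) = d \left(-357\right) = - 357 d$)
$- \frac{4389}{E{\left(35 \right)}} + \frac{803}{-1347} = - \frac{4389}{\left(-357\right) 35} + \frac{803}{-1347} = - \frac{4389}{-12495} + 803 \left(- \frac{1}{1347}\right) = \left(-4389\right) \left(- \frac{1}{12495}\right) - \frac{803}{1347} = \frac{209}{595} - \frac{803}{1347} = - \frac{196262}{801465}$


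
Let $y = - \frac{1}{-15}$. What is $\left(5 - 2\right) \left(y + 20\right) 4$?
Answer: $\frac{1204}{5} \approx 240.8$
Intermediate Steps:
$y = \frac{1}{15}$ ($y = \left(-1\right) \left(- \frac{1}{15}\right) = \frac{1}{15} \approx 0.066667$)
$\left(5 - 2\right) \left(y + 20\right) 4 = \left(5 - 2\right) \left(\frac{1}{15} + 20\right) 4 = \left(5 - 2\right) \frac{301}{15} \cdot 4 = 3 \cdot \frac{301}{15} \cdot 4 = \frac{301}{5} \cdot 4 = \frac{1204}{5}$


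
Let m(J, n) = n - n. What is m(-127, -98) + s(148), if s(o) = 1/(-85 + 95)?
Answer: ⅒ ≈ 0.10000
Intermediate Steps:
m(J, n) = 0
s(o) = ⅒ (s(o) = 1/10 = ⅒)
m(-127, -98) + s(148) = 0 + ⅒ = ⅒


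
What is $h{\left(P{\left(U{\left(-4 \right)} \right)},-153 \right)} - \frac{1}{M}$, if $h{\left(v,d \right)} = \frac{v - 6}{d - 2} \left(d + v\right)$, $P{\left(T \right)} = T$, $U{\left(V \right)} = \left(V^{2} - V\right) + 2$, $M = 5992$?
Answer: $\frac{12559077}{928760} \approx 13.522$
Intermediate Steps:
$U{\left(V \right)} = 2 + V^{2} - V$
$h{\left(v,d \right)} = \frac{\left(-6 + v\right) \left(d + v\right)}{-2 + d}$ ($h{\left(v,d \right)} = \frac{-6 + v}{-2 + d} \left(d + v\right) = \frac{\left(-6 + v\right) \left(d + v\right)}{-2 + d}$)
$h{\left(P{\left(U{\left(-4 \right)} \right)},-153 \right)} - \frac{1}{M} = \frac{\left(2 + \left(-4\right)^{2} - -4\right)^{2} - -918 - 6 \left(2 + \left(-4\right)^{2} - -4\right) - 153 \left(2 + \left(-4\right)^{2} - -4\right)}{-2 - 153} - \frac{1}{5992} = \frac{\left(2 + 16 + 4\right)^{2} + 918 - 6 \left(2 + 16 + 4\right) - 153 \left(2 + 16 + 4\right)}{-155} - \frac{1}{5992} = - \frac{22^{2} + 918 - 132 - 3366}{155} - \frac{1}{5992} = - \frac{484 + 918 - 132 - 3366}{155} - \frac{1}{5992} = \left(- \frac{1}{155}\right) \left(-2096\right) - \frac{1}{5992} = \frac{2096}{155} - \frac{1}{5992} = \frac{12559077}{928760}$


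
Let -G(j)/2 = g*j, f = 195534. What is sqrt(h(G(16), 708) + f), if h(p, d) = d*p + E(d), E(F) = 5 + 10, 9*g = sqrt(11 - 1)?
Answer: sqrt(1759941 - 22656*sqrt(10))/3 ≈ 433.11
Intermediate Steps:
g = sqrt(10)/9 (g = sqrt(11 - 1)/9 = sqrt(10)/9 ≈ 0.35136)
E(F) = 15
G(j) = -2*j*sqrt(10)/9 (G(j) = -2*sqrt(10)/9*j = -2*j*sqrt(10)/9)
h(p, d) = 15 + d*p (h(p, d) = d*p + 15 = 15 + d*p)
sqrt(h(G(16), 708) + f) = sqrt((15 + 708*(-2/9*16*sqrt(10))) + 195534) = sqrt((15 + 708*(-32*sqrt(10)/9)) + 195534) = sqrt((15 - 7552*sqrt(10)/3) + 195534) = sqrt(195549 - 7552*sqrt(10)/3)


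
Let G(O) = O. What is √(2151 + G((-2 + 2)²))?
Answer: 3*√239 ≈ 46.379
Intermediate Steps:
√(2151 + G((-2 + 2)²)) = √(2151 + (-2 + 2)²) = √(2151 + 0²) = √(2151 + 0) = √2151 = 3*√239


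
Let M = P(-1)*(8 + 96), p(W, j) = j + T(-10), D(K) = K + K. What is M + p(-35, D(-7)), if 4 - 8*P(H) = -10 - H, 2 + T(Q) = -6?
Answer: 147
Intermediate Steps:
T(Q) = -8 (T(Q) = -2 - 6 = -8)
P(H) = 7/4 + H/8 (P(H) = ½ - (-10 - H)/8 = ½ + (5/4 + H/8) = 7/4 + H/8)
D(K) = 2*K
p(W, j) = -8 + j (p(W, j) = j - 8 = -8 + j)
M = 169 (M = (7/4 + (⅛)*(-1))*(8 + 96) = (7/4 - ⅛)*104 = (13/8)*104 = 169)
M + p(-35, D(-7)) = 169 + (-8 + 2*(-7)) = 169 + (-8 - 14) = 169 - 22 = 147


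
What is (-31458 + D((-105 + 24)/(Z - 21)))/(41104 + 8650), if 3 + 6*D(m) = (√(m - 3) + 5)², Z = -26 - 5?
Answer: -9813827/15523248 + 25*I*√39/3880812 ≈ -0.6322 + 4.023e-5*I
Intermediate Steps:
Z = -31
D(m) = -½ + (5 + √(-3 + m))²/6 (D(m) = -½ + (√(m - 3) + 5)²/6 = -½ + (√(-3 + m) + 5)²/6 = -½ + (5 + √(-3 + m))²/6)
(-31458 + D((-105 + 24)/(Z - 21)))/(41104 + 8650) = (-31458 + (-½ + (5 + √(-3 + (-105 + 24)/(-31 - 21)))²/6))/(41104 + 8650) = (-31458 + (-½ + (5 + √(-3 - 81/(-52)))²/6))/49754 = (-31458 + (-½ + (5 + √(-3 - 81*(-1/52)))²/6))*(1/49754) = (-31458 + (-½ + (5 + √(-3 + 81/52))²/6))*(1/49754) = (-31458 + (-½ + (5 + √(-75/52))²/6))*(1/49754) = (-31458 + (-½ + (5 + 5*I*√39/26)²/6))*(1/49754) = (-62917/2 + (5 + 5*I*√39/26)²/6)*(1/49754) = -62917/99508 + (5 + 5*I*√39/26)²/298524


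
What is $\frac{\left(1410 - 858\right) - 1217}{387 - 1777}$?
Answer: $\frac{133}{278} \approx 0.47842$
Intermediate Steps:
$\frac{\left(1410 - 858\right) - 1217}{387 - 1777} = \frac{552 - 1217}{-1390} = \left(-665\right) \left(- \frac{1}{1390}\right) = \frac{133}{278}$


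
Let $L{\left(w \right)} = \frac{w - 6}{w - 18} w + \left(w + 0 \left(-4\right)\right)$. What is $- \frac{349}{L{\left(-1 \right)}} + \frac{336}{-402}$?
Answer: $\frac{442821}{1742} \approx 254.2$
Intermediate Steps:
$L{\left(w \right)} = w + \frac{w \left(-6 + w\right)}{-18 + w}$ ($L{\left(w \right)} = \frac{-6 + w}{-18 + w} w + \left(w + 0\right) = \frac{-6 + w}{-18 + w} w + w = \frac{w \left(-6 + w\right)}{-18 + w} + w = w + \frac{w \left(-6 + w\right)}{-18 + w}$)
$- \frac{349}{L{\left(-1 \right)}} + \frac{336}{-402} = - \frac{349}{2 \left(-1\right) \frac{1}{-18 - 1} \left(-12 - 1\right)} + \frac{336}{-402} = - \frac{349}{2 \left(-1\right) \frac{1}{-19} \left(-13\right)} + 336 \left(- \frac{1}{402}\right) = - \frac{349}{2 \left(-1\right) \left(- \frac{1}{19}\right) \left(-13\right)} - \frac{56}{67} = - \frac{349}{- \frac{26}{19}} - \frac{56}{67} = \left(-349\right) \left(- \frac{19}{26}\right) - \frac{56}{67} = \frac{6631}{26} - \frac{56}{67} = \frac{442821}{1742}$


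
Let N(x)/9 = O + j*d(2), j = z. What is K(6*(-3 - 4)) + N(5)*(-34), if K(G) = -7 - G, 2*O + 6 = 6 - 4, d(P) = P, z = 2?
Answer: -577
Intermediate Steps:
O = -2 (O = -3 + (6 - 4)/2 = -3 + (1/2)*2 = -3 + 1 = -2)
j = 2
N(x) = 18 (N(x) = 9*(-2 + 2*2) = 9*(-2 + 4) = 9*2 = 18)
K(6*(-3 - 4)) + N(5)*(-34) = (-7 - 6*(-3 - 4)) + 18*(-34) = (-7 - 6*(-7)) - 612 = (-7 - 1*(-42)) - 612 = (-7 + 42) - 612 = 35 - 612 = -577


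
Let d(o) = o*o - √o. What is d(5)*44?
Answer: 1100 - 44*√5 ≈ 1001.6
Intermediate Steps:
d(o) = o² - √o
d(5)*44 = (5² - √5)*44 = (25 - √5)*44 = 1100 - 44*√5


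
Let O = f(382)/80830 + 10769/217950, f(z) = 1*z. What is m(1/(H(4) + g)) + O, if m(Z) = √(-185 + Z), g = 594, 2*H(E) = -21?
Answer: 95371517/1761689850 + I*√251947131/1167 ≈ 0.054136 + 13.601*I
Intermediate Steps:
f(z) = z
H(E) = -21/2 (H(E) = (½)*(-21) = -21/2)
O = 95371517/1761689850 (O = 382/80830 + 10769/217950 = 382*(1/80830) + 10769*(1/217950) = 191/40415 + 10769/217950 = 95371517/1761689850 ≈ 0.054136)
m(1/(H(4) + g)) + O = √(-185 + 1/(-21/2 + 594)) + 95371517/1761689850 = √(-185 + 1/(1167/2)) + 95371517/1761689850 = √(-185 + 2/1167) + 95371517/1761689850 = √(-215893/1167) + 95371517/1761689850 = I*√251947131/1167 + 95371517/1761689850 = 95371517/1761689850 + I*√251947131/1167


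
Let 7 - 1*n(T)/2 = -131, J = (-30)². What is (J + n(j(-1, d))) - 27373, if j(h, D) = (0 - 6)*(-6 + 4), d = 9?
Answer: -26197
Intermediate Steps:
j(h, D) = 12 (j(h, D) = -6*(-2) = 12)
J = 900
n(T) = 276 (n(T) = 14 - 2*(-131) = 14 + 262 = 276)
(J + n(j(-1, d))) - 27373 = (900 + 276) - 27373 = 1176 - 27373 = -26197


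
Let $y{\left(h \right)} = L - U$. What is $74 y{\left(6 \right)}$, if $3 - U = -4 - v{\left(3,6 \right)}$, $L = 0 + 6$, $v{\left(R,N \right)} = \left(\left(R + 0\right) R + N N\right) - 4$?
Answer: $-3108$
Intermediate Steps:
$v{\left(R,N \right)} = -4 + N^{2} + R^{2}$ ($v{\left(R,N \right)} = \left(R R + N^{2}\right) - 4 = \left(R^{2} + N^{2}\right) - 4 = \left(N^{2} + R^{2}\right) - 4 = -4 + N^{2} + R^{2}$)
$L = 6$
$U = 48$ ($U = 3 - \left(-4 - \left(-4 + 6^{2} + 3^{2}\right)\right) = 3 - \left(-4 - \left(-4 + 36 + 9\right)\right) = 3 - \left(-4 - 41\right) = 3 - -45 = 3 + 45 = 48$)
$y{\left(h \right)} = -42$ ($y{\left(h \right)} = 6 - 48 = -42$)
$74 y{\left(6 \right)} = 74 \left(-42\right) = -3108$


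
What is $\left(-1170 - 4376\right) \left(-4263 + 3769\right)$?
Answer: $2739724$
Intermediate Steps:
$\left(-1170 - 4376\right) \left(-4263 + 3769\right) = \left(-5546\right) \left(-494\right) = 2739724$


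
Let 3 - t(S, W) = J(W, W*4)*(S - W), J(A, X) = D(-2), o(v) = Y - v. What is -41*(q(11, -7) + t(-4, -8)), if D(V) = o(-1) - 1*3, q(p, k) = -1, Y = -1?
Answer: -574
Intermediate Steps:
o(v) = -1 - v
D(V) = -3 (D(V) = (-1 - 1*(-1)) - 1*3 = (-1 + 1) - 3 = 0 - 3 = -3)
J(A, X) = -3
t(S, W) = 3 - 3*W + 3*S (t(S, W) = 3 - (-3)*(S - W) = 3 - (-3*S + 3*W) = 3 + (-3*W + 3*S) = 3 - 3*W + 3*S)
-41*(q(11, -7) + t(-4, -8)) = -41*(-1 + (3 - 3*(-8) + 3*(-4))) = -41*(-1 + (3 + 24 - 12)) = -41*(-1 + 15) = -41*14 = -574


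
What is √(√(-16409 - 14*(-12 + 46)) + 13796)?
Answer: √(13796 + I*√16885) ≈ 117.46 + 0.5531*I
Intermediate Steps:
√(√(-16409 - 14*(-12 + 46)) + 13796) = √(√(-16409 - 14*34) + 13796) = √(√(-16409 - 476) + 13796) = √(√(-16885) + 13796) = √(I*√16885 + 13796) = √(13796 + I*√16885)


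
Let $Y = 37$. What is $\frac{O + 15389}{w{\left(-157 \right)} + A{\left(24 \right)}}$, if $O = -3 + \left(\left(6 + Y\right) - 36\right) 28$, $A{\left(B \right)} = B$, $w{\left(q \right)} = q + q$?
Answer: $- \frac{7791}{145} \approx -53.731$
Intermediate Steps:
$w{\left(q \right)} = 2 q$
$O = 193$ ($O = -3 + \left(\left(6 + 37\right) - 36\right) 28 = -3 + \left(43 - 36\right) 28 = -3 + 7 \cdot 28 = -3 + 196 = 193$)
$\frac{O + 15389}{w{\left(-157 \right)} + A{\left(24 \right)}} = \frac{193 + 15389}{2 \left(-157\right) + 24} = \frac{15582}{-314 + 24} = \frac{15582}{-290} = 15582 \left(- \frac{1}{290}\right) = - \frac{7791}{145}$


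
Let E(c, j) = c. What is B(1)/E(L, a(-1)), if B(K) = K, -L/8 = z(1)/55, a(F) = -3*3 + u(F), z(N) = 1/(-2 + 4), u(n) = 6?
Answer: -55/4 ≈ -13.750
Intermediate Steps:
z(N) = ½ (z(N) = 1/2 = ½)
a(F) = -3 (a(F) = -3*3 + 6 = -9 + 6 = -3)
L = -4/55 ≈ -0.072727
B(1)/E(L, a(-1)) = 1/(-4/55) = 1*(-55/4) = -55/4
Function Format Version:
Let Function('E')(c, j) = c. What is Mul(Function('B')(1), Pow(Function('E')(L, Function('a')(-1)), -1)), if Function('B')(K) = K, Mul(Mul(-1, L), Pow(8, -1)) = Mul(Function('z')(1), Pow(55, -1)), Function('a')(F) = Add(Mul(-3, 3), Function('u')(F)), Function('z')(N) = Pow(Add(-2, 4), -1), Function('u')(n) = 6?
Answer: Rational(-55, 4) ≈ -13.750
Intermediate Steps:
Function('z')(N) = Rational(1, 2) (Function('z')(N) = Pow(2, -1) = Rational(1, 2))
Function('a')(F) = -3 (Function('a')(F) = Add(Mul(-3, 3), 6) = Add(-9, 6) = -3)
L = Rational(-4, 55) (L = Mul(-8, Mul(Rational(1, 2), Pow(55, -1))) = Mul(-8, Mul(Rational(1, 2), Rational(1, 55))) = Mul(-8, Rational(1, 110)) = Rational(-4, 55) ≈ -0.072727)
Mul(Function('B')(1), Pow(Function('E')(L, Function('a')(-1)), -1)) = Mul(1, Pow(Rational(-4, 55), -1)) = Mul(1, Rational(-55, 4)) = Rational(-55, 4)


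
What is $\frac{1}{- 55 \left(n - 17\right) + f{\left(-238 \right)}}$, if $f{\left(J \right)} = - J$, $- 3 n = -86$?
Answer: $- \frac{3}{1211} \approx -0.0024773$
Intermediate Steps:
$n = \frac{86}{3}$ ($n = \left(- \frac{1}{3}\right) \left(-86\right) = \frac{86}{3} \approx 28.667$)
$\frac{1}{- 55 \left(n - 17\right) + f{\left(-238 \right)}} = \frac{1}{- 55 \left(\frac{86}{3} - 17\right) - -238} = \frac{1}{\left(-55\right) \frac{35}{3} + 238} = \frac{1}{- \frac{1925}{3} + 238} = \frac{1}{- \frac{1211}{3}} = - \frac{3}{1211}$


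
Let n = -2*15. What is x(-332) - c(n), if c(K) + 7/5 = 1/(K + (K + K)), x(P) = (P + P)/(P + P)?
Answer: 217/90 ≈ 2.4111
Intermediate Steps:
x(P) = 1 (x(P) = (2*P)/((2*P)) = (2*P)*(1/(2*P)) = 1)
n = -30
c(K) = -7/5 + 1/(3*K) (c(K) = -7/5 + 1/(K + (K + K)) = -7/5 + 1/(K + 2*K) = -7/5 + 1/(3*K))
x(-332) - c(n) = 1 - (5 - 21*(-30))/(15*(-30)) = 1 - (-1)*(5 + 630)/(15*30) = 1 - (-1)*635/(15*30) = 1 - 1*(-127/90) = 1 + 127/90 = 217/90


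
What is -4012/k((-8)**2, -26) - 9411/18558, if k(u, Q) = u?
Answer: -3127375/49488 ≈ -63.195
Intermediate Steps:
-4012/k((-8)**2, -26) - 9411/18558 = -4012/((-8)**2) - 9411/18558 = -4012/64 - 9411*1/18558 = -4012*1/64 - 3137/6186 = -1003/16 - 3137/6186 = -3127375/49488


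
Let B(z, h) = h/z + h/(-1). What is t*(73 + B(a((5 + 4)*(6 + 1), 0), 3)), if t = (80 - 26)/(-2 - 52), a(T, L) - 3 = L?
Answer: -71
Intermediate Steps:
a(T, L) = 3 + L
B(z, h) = -h + h/z (B(z, h) = h/z + h*(-1) = h/z - h = -h + h/z)
t = -1 (t = 54/(-54) = 54*(-1/54) = -1)
t*(73 + B(a((5 + 4)*(6 + 1), 0), 3)) = -(73 + (-1*3 + 3/(3 + 0))) = -(73 + (-3 + 3/3)) = -(73 + (-3 + 3*(⅓))) = -(73 + (-3 + 1)) = -(73 - 2) = -1*71 = -71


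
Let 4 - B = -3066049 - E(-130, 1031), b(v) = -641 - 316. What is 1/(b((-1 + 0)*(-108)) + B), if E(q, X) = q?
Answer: 1/3064966 ≈ 3.2627e-7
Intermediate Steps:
b(v) = -957
B = 3065923 (B = 4 - (-3066049 - 1*(-130)) = 4 - (-3066049 + 130) = 4 - 1*(-3065919) = 4 + 3065919 = 3065923)
1/(b((-1 + 0)*(-108)) + B) = 1/(-957 + 3065923) = 1/3064966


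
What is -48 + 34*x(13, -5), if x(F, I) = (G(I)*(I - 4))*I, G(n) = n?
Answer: -7698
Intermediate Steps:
x(F, I) = I²*(-4 + I) (x(F, I) = (I*(I - 4))*I = (I*(-4 + I))*I = I²*(-4 + I))
-48 + 34*x(13, -5) = -48 + 34*((-5)²*(-4 - 5)) = -48 + 34*(25*(-9)) = -48 + 34*(-225) = -48 - 7650 = -7698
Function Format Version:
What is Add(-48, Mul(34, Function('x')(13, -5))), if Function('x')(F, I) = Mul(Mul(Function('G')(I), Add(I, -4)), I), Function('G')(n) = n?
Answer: -7698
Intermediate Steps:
Function('x')(F, I) = Mul(Pow(I, 2), Add(-4, I)) (Function('x')(F, I) = Mul(Mul(I, Add(I, -4)), I) = Mul(Mul(I, Add(-4, I)), I) = Mul(Pow(I, 2), Add(-4, I)))
Add(-48, Mul(34, Function('x')(13, -5))) = Add(-48, Mul(34, Mul(Pow(-5, 2), Add(-4, -5)))) = Add(-48, Mul(34, Mul(25, -9))) = Add(-48, Mul(34, -225)) = Add(-48, -7650) = -7698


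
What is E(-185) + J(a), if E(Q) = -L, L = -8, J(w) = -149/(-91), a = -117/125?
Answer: 877/91 ≈ 9.6374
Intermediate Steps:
a = -117/125 (a = -117*1/125 = -117/125 ≈ -0.93600)
J(w) = 149/91 (J(w) = -149*(-1/91) = 149/91)
E(Q) = 8 (E(Q) = -1*(-8) = 8)
E(-185) + J(a) = 8 + 149/91 = 877/91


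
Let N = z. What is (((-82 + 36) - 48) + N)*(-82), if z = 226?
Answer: -10824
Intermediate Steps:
N = 226
(((-82 + 36) - 48) + N)*(-82) = (((-82 + 36) - 48) + 226)*(-82) = ((-46 - 48) + 226)*(-82) = (-94 + 226)*(-82) = 132*(-82) = -10824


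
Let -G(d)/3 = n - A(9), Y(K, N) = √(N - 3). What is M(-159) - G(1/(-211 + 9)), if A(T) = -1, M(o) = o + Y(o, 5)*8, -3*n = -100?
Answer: -56 + 8*√2 ≈ -44.686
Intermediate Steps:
n = 100/3 (n = -⅓*(-100) = 100/3 ≈ 33.333)
Y(K, N) = √(-3 + N)
M(o) = o + 8*√2 (M(o) = o + √(-3 + 5)*8 = o + √2*8 = o + 8*√2)
G(d) = -103 (G(d) = -3*(100/3 - 1*(-1)) = -3*(100/3 + 1) = -3*103/3 = -103)
M(-159) - G(1/(-211 + 9)) = (-159 + 8*√2) - 1*(-103) = (-159 + 8*√2) + 103 = -56 + 8*√2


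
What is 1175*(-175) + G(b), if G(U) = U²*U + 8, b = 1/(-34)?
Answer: -8081570569/39304 ≈ -2.0562e+5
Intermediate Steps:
b = -1/34 ≈ -0.029412
G(U) = 8 + U³ (G(U) = U³ + 8 = 8 + U³)
1175*(-175) + G(b) = 1175*(-175) + (8 + (-1/34)³) = -205625 + (8 - 1/39304) = -205625 + 314431/39304 = -8081570569/39304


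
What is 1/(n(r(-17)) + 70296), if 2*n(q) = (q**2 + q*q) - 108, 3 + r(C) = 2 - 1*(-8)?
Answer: 1/70291 ≈ 1.4227e-5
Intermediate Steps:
r(C) = 7 (r(C) = -3 + (2 - 1*(-8)) = -3 + (2 + 8) = -3 + 10 = 7)
n(q) = -54 + q**2 (n(q) = ((q**2 + q*q) - 108)/2 = ((q**2 + q**2) - 108)/2 = (2*q**2 - 108)/2 = (-108 + 2*q**2)/2 = -54 + q**2)
1/(n(r(-17)) + 70296) = 1/((-54 + 7**2) + 70296) = 1/((-54 + 49) + 70296) = 1/(-5 + 70296) = 1/70291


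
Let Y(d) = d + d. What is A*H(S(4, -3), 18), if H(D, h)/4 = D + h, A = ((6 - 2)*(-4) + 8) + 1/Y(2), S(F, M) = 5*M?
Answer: -93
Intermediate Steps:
Y(d) = 2*d
A = -31/4 (A = ((6 - 2)*(-4) + 8) + 1/(2*2) = (4*(-4) + 8) + 1/4 = (-16 + 8) + ¼ = -8 + ¼ = -31/4 ≈ -7.7500)
H(D, h) = 4*D + 4*h (H(D, h) = 4*(D + h) = 4*D + 4*h)
A*H(S(4, -3), 18) = -31*(4*(5*(-3)) + 4*18)/4 = -31*(4*(-15) + 72)/4 = -31*(-60 + 72)/4 = -31/4*12 = -93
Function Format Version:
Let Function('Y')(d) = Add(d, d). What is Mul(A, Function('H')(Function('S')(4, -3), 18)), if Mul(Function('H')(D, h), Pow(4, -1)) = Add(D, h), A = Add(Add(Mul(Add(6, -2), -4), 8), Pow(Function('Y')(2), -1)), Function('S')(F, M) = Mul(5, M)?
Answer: -93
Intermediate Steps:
Function('Y')(d) = Mul(2, d)
A = Rational(-31, 4) (A = Add(Add(Mul(Add(6, -2), -4), 8), Pow(Mul(2, 2), -1)) = Add(Add(Mul(4, -4), 8), Pow(4, -1)) = Add(Add(-16, 8), Rational(1, 4)) = Add(-8, Rational(1, 4)) = Rational(-31, 4) ≈ -7.7500)
Function('H')(D, h) = Add(Mul(4, D), Mul(4, h)) (Function('H')(D, h) = Mul(4, Add(D, h)) = Add(Mul(4, D), Mul(4, h)))
Mul(A, Function('H')(Function('S')(4, -3), 18)) = Mul(Rational(-31, 4), Add(Mul(4, Mul(5, -3)), Mul(4, 18))) = Mul(Rational(-31, 4), Add(Mul(4, -15), 72)) = Mul(Rational(-31, 4), Add(-60, 72)) = Mul(Rational(-31, 4), 12) = -93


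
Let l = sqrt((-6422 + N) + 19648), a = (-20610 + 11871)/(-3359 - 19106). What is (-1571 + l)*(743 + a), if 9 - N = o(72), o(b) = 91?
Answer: -26236067614/22465 + 33400468*sqrt(3286)/22465 ≈ -1.0826e+6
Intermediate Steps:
N = -82 (N = 9 - 1*91 = 9 - 91 = -82)
a = 8739/22465 (a = -8739/(-22465) = -8739*(-1/22465) = 8739/22465 ≈ 0.38901)
l = 2*sqrt(3286) (l = sqrt((-6422 - 82) + 19648) = sqrt(-6504 + 19648) = sqrt(13144) = 2*sqrt(3286) ≈ 114.65)
(-1571 + l)*(743 + a) = (-1571 + 2*sqrt(3286))*(743 + 8739/22465) = (-1571 + 2*sqrt(3286))*(16700234/22465) = -26236067614/22465 + 33400468*sqrt(3286)/22465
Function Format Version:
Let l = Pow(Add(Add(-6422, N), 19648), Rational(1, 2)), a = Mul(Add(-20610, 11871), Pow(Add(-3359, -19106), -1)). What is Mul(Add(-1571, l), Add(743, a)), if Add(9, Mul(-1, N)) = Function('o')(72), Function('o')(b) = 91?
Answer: Add(Rational(-26236067614, 22465), Mul(Rational(33400468, 22465), Pow(3286, Rational(1, 2)))) ≈ -1.0826e+6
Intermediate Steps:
N = -82 (N = Add(9, Mul(-1, 91)) = Add(9, -91) = -82)
a = Rational(8739, 22465) (a = Mul(-8739, Pow(-22465, -1)) = Mul(-8739, Rational(-1, 22465)) = Rational(8739, 22465) ≈ 0.38901)
l = Mul(2, Pow(3286, Rational(1, 2))) (l = Pow(Add(Add(-6422, -82), 19648), Rational(1, 2)) = Pow(Add(-6504, 19648), Rational(1, 2)) = Pow(13144, Rational(1, 2)) = Mul(2, Pow(3286, Rational(1, 2))) ≈ 114.65)
Mul(Add(-1571, l), Add(743, a)) = Mul(Add(-1571, Mul(2, Pow(3286, Rational(1, 2)))), Add(743, Rational(8739, 22465))) = Mul(Add(-1571, Mul(2, Pow(3286, Rational(1, 2)))), Rational(16700234, 22465)) = Add(Rational(-26236067614, 22465), Mul(Rational(33400468, 22465), Pow(3286, Rational(1, 2))))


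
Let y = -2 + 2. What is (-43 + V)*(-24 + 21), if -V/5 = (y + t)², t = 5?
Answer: 504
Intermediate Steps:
y = 0
V = -125 (V = -5*(0 + 5)² = -5*5² = -5*25 = -125)
(-43 + V)*(-24 + 21) = (-43 - 125)*(-24 + 21) = -168*(-3) = 504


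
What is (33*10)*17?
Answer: 5610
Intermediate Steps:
(33*10)*17 = 330*17 = 5610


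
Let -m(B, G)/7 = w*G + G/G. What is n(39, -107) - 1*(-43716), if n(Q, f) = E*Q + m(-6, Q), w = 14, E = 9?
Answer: 40238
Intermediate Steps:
m(B, G) = -7 - 98*G (m(B, G) = -7*(14*G + G/G) = -7*(14*G + 1) = -7*(1 + 14*G) = -7 - 98*G)
n(Q, f) = -7 - 89*Q (n(Q, f) = 9*Q + (-7 - 98*Q) = -7 - 89*Q)
n(39, -107) - 1*(-43716) = (-7 - 89*39) - 1*(-43716) = (-7 - 3471) + 43716 = -3478 + 43716 = 40238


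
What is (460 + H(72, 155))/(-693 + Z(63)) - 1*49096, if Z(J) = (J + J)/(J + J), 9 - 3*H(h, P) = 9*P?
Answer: -16987215/346 ≈ -49096.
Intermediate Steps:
H(h, P) = 3 - 3*P
Z(J) = 1 (Z(J) = (2*J)/((2*J)) = (2*J)*(1/(2*J)) = 1)
(460 + H(72, 155))/(-693 + Z(63)) - 1*49096 = (460 + (3 - 3*155))/(-693 + 1) - 1*49096 = (460 + (3 - 465))/(-692) - 49096 = (460 - 462)*(-1/692) - 49096 = -2*(-1/692) - 49096 = 1/346 - 49096 = -16987215/346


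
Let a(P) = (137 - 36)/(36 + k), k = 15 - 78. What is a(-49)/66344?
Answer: -101/1791288 ≈ -5.6384e-5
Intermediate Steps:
k = -63
a(P) = -101/27 (a(P) = (137 - 36)/(36 - 63) = 101/(-27) = 101*(-1/27) = -101/27)
a(-49)/66344 = -101/27/66344 = -101/27*1/66344 = -101/1791288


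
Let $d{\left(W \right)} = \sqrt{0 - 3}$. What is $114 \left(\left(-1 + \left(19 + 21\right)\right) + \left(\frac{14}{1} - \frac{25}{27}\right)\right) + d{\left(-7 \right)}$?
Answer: $\frac{53428}{9} + i \sqrt{3} \approx 5936.4 + 1.732 i$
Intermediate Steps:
$d{\left(W \right)} = i \sqrt{3}$ ($d{\left(W \right)} = \sqrt{-3} = i \sqrt{3}$)
$114 \left(\left(-1 + \left(19 + 21\right)\right) + \left(\frac{14}{1} - \frac{25}{27}\right)\right) + d{\left(-7 \right)} = 114 \left(\left(-1 + \left(19 + 21\right)\right) + \left(\frac{14}{1} - \frac{25}{27}\right)\right) + i \sqrt{3} = 114 \left(\left(-1 + 40\right) + \left(14 \cdot 1 - \frac{25}{27}\right)\right) + i \sqrt{3} = 114 \left(39 + \left(14 - \frac{25}{27}\right)\right) + i \sqrt{3} = 114 \left(39 + \frac{353}{27}\right) + i \sqrt{3} = 114 \cdot \frac{1406}{27} + i \sqrt{3} = \frac{53428}{9} + i \sqrt{3}$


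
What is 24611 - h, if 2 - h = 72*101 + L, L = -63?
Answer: 31818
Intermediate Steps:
h = -7207 (h = 2 - (72*101 - 63) = 2 - (7272 - 63) = 2 - 1*7209 = 2 - 7209 = -7207)
24611 - h = 24611 - 1*(-7207) = 24611 + 7207 = 31818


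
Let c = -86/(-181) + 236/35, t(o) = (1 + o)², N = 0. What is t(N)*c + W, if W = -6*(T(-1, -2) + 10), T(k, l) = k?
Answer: -296364/6335 ≈ -46.782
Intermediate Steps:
c = 45726/6335 (c = -86*(-1/181) + 236*(1/35) = 86/181 + 236/35 = 45726/6335 ≈ 7.2180)
W = -54 (W = -6*(-1 + 10) = -6*9 = -54)
t(N)*c + W = (1 + 0)²*(45726/6335) - 54 = 1²*(45726/6335) - 54 = 1*(45726/6335) - 54 = 45726/6335 - 54 = -296364/6335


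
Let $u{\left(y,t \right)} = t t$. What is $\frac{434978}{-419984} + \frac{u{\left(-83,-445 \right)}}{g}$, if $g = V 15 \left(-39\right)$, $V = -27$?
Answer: $\frac{7629685409}{663364728} \approx 11.501$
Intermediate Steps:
$u{\left(y,t \right)} = t^{2}$
$g = 15795$ ($g = \left(-27\right) 15 \left(-39\right) = \left(-405\right) \left(-39\right) = 15795$)
$\frac{434978}{-419984} + \frac{u{\left(-83,-445 \right)}}{g} = \frac{434978}{-419984} + \frac{\left(-445\right)^{2}}{15795} = 434978 \left(- \frac{1}{419984}\right) + 198025 \cdot \frac{1}{15795} = - \frac{217489}{209992} + \frac{39605}{3159} = \frac{7629685409}{663364728}$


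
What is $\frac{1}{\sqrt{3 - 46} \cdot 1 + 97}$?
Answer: $\frac{97}{9452} - \frac{i \sqrt{43}}{9452} \approx 0.010262 - 0.00069376 i$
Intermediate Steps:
$\frac{1}{\sqrt{3 - 46} \cdot 1 + 97} = \frac{1}{\sqrt{-43} \cdot 1 + 97} = \frac{1}{i \sqrt{43} \cdot 1 + 97} = \frac{1}{i \sqrt{43} + 97} = \frac{1}{97 + i \sqrt{43}}$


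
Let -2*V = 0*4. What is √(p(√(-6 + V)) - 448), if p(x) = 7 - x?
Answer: √(-441 - I*√6) ≈ 0.05832 - 21.0*I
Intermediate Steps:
V = 0 (V = -0*4 = -½*0 = 0)
√(p(√(-6 + V)) - 448) = √((7 - √(-6 + 0)) - 448) = √((7 - √(-6)) - 448) = √((7 - I*√6) - 448) = √(-441 - I*√6)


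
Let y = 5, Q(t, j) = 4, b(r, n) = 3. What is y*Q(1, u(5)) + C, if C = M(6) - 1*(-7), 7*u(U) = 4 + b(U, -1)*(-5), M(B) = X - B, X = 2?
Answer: 23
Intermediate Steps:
M(B) = 2 - B
u(U) = -11/7 (u(U) = (4 + 3*(-5))/7 = (4 - 15)/7 = (⅐)*(-11) = -11/7)
C = 3 (C = (2 - 1*6) - 1*(-7) = (2 - 6) + 7 = -4 + 7 = 3)
y*Q(1, u(5)) + C = 5*4 + 3 = 20 + 3 = 23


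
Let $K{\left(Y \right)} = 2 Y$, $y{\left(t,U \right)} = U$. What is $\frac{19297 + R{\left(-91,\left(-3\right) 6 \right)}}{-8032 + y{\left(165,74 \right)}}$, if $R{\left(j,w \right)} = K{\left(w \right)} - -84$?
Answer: $- \frac{19345}{7958} \approx -2.4309$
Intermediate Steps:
$R{\left(j,w \right)} = 84 + 2 w$ ($R{\left(j,w \right)} = 2 w - -84 = 2 w + 84 = 84 + 2 w$)
$\frac{19297 + R{\left(-91,\left(-3\right) 6 \right)}}{-8032 + y{\left(165,74 \right)}} = \frac{19297 + \left(84 + 2 \left(\left(-3\right) 6\right)\right)}{-8032 + 74} = \frac{19297 + \left(84 + 2 \left(-18\right)\right)}{-7958} = \left(19297 + \left(84 - 36\right)\right) \left(- \frac{1}{7958}\right) = \left(19297 + 48\right) \left(- \frac{1}{7958}\right) = 19345 \left(- \frac{1}{7958}\right) = - \frac{19345}{7958}$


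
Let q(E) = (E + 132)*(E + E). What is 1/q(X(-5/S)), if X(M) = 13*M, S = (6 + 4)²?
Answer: -200/34151 ≈ -0.0058563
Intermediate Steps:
S = 100 (S = 10² = 100)
q(E) = 2*E*(132 + E) (q(E) = (132 + E)*(2*E) = 2*E*(132 + E))
1/q(X(-5/S)) = 1/(2*(13*(-5/100))*(132 + 13*(-5/100))) = 1/(2*(13*(-5*1/100))*(132 + 13*(-5*1/100))) = 1/(2*(13*(-1/20))*(132 + 13*(-1/20))) = 1/(2*(-13/20)*(132 - 13/20)) = 1/(2*(-13/20)*(2627/20)) = 1/(-34151/200) = -200/34151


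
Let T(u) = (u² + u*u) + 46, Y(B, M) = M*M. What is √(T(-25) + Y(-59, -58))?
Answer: 2*√1165 ≈ 68.264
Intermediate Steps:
Y(B, M) = M²
T(u) = 46 + 2*u² (T(u) = (u² + u²) + 46 = 2*u² + 46 = 46 + 2*u²)
√(T(-25) + Y(-59, -58)) = √((46 + 2*(-25)²) + (-58)²) = √((46 + 2*625) + 3364) = √((46 + 1250) + 3364) = √(1296 + 3364) = √4660 = 2*√1165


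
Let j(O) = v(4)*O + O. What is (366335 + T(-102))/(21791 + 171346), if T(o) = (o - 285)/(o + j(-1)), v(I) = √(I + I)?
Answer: 3883557196/2047445337 - 258*√2/682481779 ≈ 1.8968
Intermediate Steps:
v(I) = √2*√I (v(I) = √(2*I) = √2*√I)
j(O) = O + 2*O*√2 (j(O) = (√2*√4)*O + O = (√2*2)*O + O = (2*√2)*O + O = 2*O*√2 + O = O + 2*O*√2)
T(o) = (-285 + o)/(-1 + o - 2*√2) (T(o) = (o - 285)/(o - (1 + 2*√2)) = (-285 + o)/(o + (-1 - 2*√2)) = (-285 + o)/(-1 + o - 2*√2))
(366335 + T(-102))/(21791 + 171346) = (366335 + (285 - 1*(-102))/(1 - 1*(-102) + 2*√2))/(21791 + 171346) = (366335 + (285 + 102)/(1 + 102 + 2*√2))/193137 = (366335 + 387/(103 + 2*√2))*(1/193137) = 366335/193137 + 129/(64379*(103 + 2*√2))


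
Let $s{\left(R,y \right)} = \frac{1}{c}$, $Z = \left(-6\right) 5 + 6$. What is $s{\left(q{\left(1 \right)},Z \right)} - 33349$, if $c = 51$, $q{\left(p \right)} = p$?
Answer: $- \frac{1700798}{51} \approx -33349.0$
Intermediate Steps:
$Z = -24$ ($Z = -30 + 6 = -24$)
$s{\left(R,y \right)} = \frac{1}{51}$
$s{\left(q{\left(1 \right)},Z \right)} - 33349 = \frac{1}{51} - 33349 = - \frac{1700798}{51}$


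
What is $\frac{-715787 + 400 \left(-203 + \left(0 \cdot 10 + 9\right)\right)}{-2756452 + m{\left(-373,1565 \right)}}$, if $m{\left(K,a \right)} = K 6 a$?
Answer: $\frac{793387}{6258922} \approx 0.12676$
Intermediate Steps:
$m{\left(K,a \right)} = 6 K a$
$\frac{-715787 + 400 \left(-203 + \left(0 \cdot 10 + 9\right)\right)}{-2756452 + m{\left(-373,1565 \right)}} = \frac{-715787 + 400 \left(-203 + \left(0 \cdot 10 + 9\right)\right)}{-2756452 + 6 \left(-373\right) 1565} = \frac{-715787 + 400 \left(-203 + \left(0 + 9\right)\right)}{-2756452 - 3502470} = \frac{-715787 + 400 \left(-203 + 9\right)}{-6258922} = \left(-715787 + 400 \left(-194\right)\right) \left(- \frac{1}{6258922}\right) = \left(-715787 - 77600\right) \left(- \frac{1}{6258922}\right) = \left(-793387\right) \left(- \frac{1}{6258922}\right) = \frac{793387}{6258922}$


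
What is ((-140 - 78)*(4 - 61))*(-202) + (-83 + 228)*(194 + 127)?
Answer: -2463507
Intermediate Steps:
((-140 - 78)*(4 - 61))*(-202) + (-83 + 228)*(194 + 127) = -218*(-57)*(-202) + 145*321 = 12426*(-202) + 46545 = -2510052 + 46545 = -2463507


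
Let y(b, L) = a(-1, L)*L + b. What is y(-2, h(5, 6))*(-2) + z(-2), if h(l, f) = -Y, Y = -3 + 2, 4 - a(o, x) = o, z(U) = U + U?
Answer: -10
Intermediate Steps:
z(U) = 2*U
a(o, x) = 4 - o
Y = -1
h(l, f) = 1 (h(l, f) = -1*(-1) = 1)
y(b, L) = b + 5*L (y(b, L) = (4 - 1*(-1))*L + b = (4 + 1)*L + b = 5*L + b = b + 5*L)
y(-2, h(5, 6))*(-2) + z(-2) = (-2 + 5*1)*(-2) + 2*(-2) = (-2 + 5)*(-2) - 4 = 3*(-2) - 4 = -6 - 4 = -10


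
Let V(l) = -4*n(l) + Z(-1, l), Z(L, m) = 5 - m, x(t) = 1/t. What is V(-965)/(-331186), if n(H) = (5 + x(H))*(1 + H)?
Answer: -227179/3716215 ≈ -0.061132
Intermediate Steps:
n(H) = (1 + H)*(5 + 1/H) (n(H) = (5 + 1/H)*(1 + H) = (1 + H)*(5 + 1/H))
V(l) = -19 - 21*l - 4/l (V(l) = -4*(6 + 1/l + 5*l) + (5 - l) = (-24 - 20*l - 4/l) + (5 - l) = -19 - 21*l - 4/l)
V(-965)/(-331186) = (-19 - 21*(-965) - 4/(-965))/(-331186) = (-19 + 20265 - 4*(-1/965))*(-1/331186) = (-19 + 20265 + 4/965)*(-1/331186) = (19537394/965)*(-1/331186) = -227179/3716215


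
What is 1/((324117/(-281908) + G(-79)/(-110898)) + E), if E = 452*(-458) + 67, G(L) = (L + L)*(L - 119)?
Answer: -1736835188/359438792162353 ≈ -4.8321e-6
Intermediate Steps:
G(L) = 2*L*(-119 + L) (G(L) = (2*L)*(-119 + L) = 2*L*(-119 + L))
E = -206949 (E = -207016 + 67 = -206949)
1/((324117/(-281908) + G(-79)/(-110898)) + E) = 1/((324117/(-281908) + (2*(-79)*(-119 - 79))/(-110898)) - 206949) = 1/((324117*(-1/281908) + (2*(-79)*(-198))*(-1/110898)) - 206949) = 1/((-324117/281908 + 31284*(-1/110898)) - 206949) = 1/((-324117/281908 - 1738/6161) - 206949) = 1/(-2486840941/1736835188 - 206949) = 1/(-359438792162353/1736835188) = -1736835188/359438792162353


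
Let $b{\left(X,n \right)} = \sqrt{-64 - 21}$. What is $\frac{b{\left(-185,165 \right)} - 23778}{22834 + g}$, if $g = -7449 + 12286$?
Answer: $- \frac{23778}{27671} + \frac{i \sqrt{85}}{27671} \approx -0.85931 + 0.00033318 i$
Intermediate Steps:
$b{\left(X,n \right)} = i \sqrt{85}$ ($b{\left(X,n \right)} = \sqrt{-85} = i \sqrt{85}$)
$g = 4837$
$\frac{b{\left(-185,165 \right)} - 23778}{22834 + g} = \frac{i \sqrt{85} - 23778}{22834 + 4837} = \frac{-23778 + i \sqrt{85}}{27671} = \left(-23778 + i \sqrt{85}\right) \frac{1}{27671} = - \frac{23778}{27671} + \frac{i \sqrt{85}}{27671}$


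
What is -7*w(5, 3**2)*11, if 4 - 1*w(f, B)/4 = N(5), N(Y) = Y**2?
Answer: 6468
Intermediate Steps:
w(f, B) = -84 (w(f, B) = 16 - 4*5**2 = 16 - 4*25 = 16 - 100 = -84)
-7*w(5, 3**2)*11 = -7*(-84)*11 = 588*11 = 6468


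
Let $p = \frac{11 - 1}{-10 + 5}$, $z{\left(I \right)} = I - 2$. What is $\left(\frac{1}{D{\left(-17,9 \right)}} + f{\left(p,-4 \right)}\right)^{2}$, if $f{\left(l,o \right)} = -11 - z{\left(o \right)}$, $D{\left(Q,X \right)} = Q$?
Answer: $\frac{7396}{289} \approx 25.592$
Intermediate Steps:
$z{\left(I \right)} = -2 + I$
$p = -2$ ($p = \frac{10}{-5} = 10 \left(- \frac{1}{5}\right) = -2$)
$f{\left(l,o \right)} = -9 - o$ ($f{\left(l,o \right)} = -11 - \left(-2 + o\right) = -9 - o$)
$\left(\frac{1}{D{\left(-17,9 \right)}} + f{\left(p,-4 \right)}\right)^{2} = \left(\frac{1}{-17} - 5\right)^{2} = \left(- \frac{1}{17} + \left(-9 + 4\right)\right)^{2} = \left(- \frac{1}{17} - 5\right)^{2} = \left(- \frac{86}{17}\right)^{2} = \frac{7396}{289}$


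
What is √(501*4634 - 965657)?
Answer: 7*√27673 ≈ 1164.5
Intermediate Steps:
√(501*4634 - 965657) = √(2321634 - 965657) = √1355977 = 7*√27673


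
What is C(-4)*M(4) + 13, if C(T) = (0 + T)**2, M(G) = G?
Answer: 77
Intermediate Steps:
C(T) = T**2
C(-4)*M(4) + 13 = (-4)**2*4 + 13 = 16*4 + 13 = 64 + 13 = 77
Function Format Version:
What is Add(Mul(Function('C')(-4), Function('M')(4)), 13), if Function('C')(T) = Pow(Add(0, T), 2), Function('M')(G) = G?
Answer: 77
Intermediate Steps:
Function('C')(T) = Pow(T, 2)
Add(Mul(Function('C')(-4), Function('M')(4)), 13) = Add(Mul(Pow(-4, 2), 4), 13) = Add(Mul(16, 4), 13) = Add(64, 13) = 77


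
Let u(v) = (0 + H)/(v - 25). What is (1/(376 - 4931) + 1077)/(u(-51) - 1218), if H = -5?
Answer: -372835784/421624465 ≈ -0.88428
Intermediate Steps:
u(v) = -5/(-25 + v) (u(v) = (0 - 5)/(v - 25) = -5/(-25 + v))
(1/(376 - 4931) + 1077)/(u(-51) - 1218) = (1/(376 - 4931) + 1077)/(-5/(-25 - 51) - 1218) = (1/(-4555) + 1077)/(-5/(-76) - 1218) = (-1/4555 + 1077)/(-5*(-1/76) - 1218) = 4905734/(4555*(5/76 - 1218)) = 4905734/(4555*(-92563/76)) = (4905734/4555)*(-76/92563) = -372835784/421624465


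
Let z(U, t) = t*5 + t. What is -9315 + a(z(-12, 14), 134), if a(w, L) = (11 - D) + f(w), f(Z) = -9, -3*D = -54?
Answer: -9331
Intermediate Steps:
D = 18 (D = -⅓*(-54) = 18)
z(U, t) = 6*t (z(U, t) = 5*t + t = 6*t)
a(w, L) = -16 (a(w, L) = (11 - 1*18) - 9 = (11 - 18) - 9 = -7 - 9 = -16)
-9315 + a(z(-12, 14), 134) = -9315 - 16 = -9331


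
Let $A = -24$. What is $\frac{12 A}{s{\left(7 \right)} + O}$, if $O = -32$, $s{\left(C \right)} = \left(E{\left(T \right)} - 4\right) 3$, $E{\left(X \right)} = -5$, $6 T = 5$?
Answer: $\frac{288}{59} \approx 4.8814$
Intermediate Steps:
$T = \frac{5}{6}$ ($T = \frac{1}{6} \cdot 5 = \frac{5}{6} \approx 0.83333$)
$s{\left(C \right)} = -27$ ($s{\left(C \right)} = \left(-5 - 4\right) 3 = \left(-9\right) 3 = -27$)
$\frac{12 A}{s{\left(7 \right)} + O} = \frac{12 \left(-24\right)}{-27 - 32} = - \frac{288}{-59} = \left(-288\right) \left(- \frac{1}{59}\right) = \frac{288}{59}$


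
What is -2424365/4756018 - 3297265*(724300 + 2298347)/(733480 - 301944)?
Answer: -23700351506875821415/1026196491824 ≈ -2.3095e+7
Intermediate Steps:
-2424365/4756018 - 3297265*(724300 + 2298347)/(733480 - 301944) = -2424365*1/4756018 - 3297265/(431536/3022647) = -2424365/4756018 - 3297265/(431536*(1/3022647)) = -2424365/4756018 - 3297265/431536/3022647 = -2424365/4756018 - 3297265*3022647/431536 = -2424365/4756018 - 9966468160455/431536 = -23700351506875821415/1026196491824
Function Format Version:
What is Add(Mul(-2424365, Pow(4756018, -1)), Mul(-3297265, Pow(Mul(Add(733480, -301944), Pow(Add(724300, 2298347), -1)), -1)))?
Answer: Rational(-23700351506875821415, 1026196491824) ≈ -2.3095e+7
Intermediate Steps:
Add(Mul(-2424365, Pow(4756018, -1)), Mul(-3297265, Pow(Mul(Add(733480, -301944), Pow(Add(724300, 2298347), -1)), -1))) = Add(Mul(-2424365, Rational(1, 4756018)), Mul(-3297265, Pow(Mul(431536, Pow(3022647, -1)), -1))) = Add(Rational(-2424365, 4756018), Mul(-3297265, Pow(Mul(431536, Rational(1, 3022647)), -1))) = Add(Rational(-2424365, 4756018), Mul(-3297265, Pow(Rational(431536, 3022647), -1))) = Add(Rational(-2424365, 4756018), Mul(-3297265, Rational(3022647, 431536))) = Add(Rational(-2424365, 4756018), Rational(-9966468160455, 431536)) = Rational(-23700351506875821415, 1026196491824)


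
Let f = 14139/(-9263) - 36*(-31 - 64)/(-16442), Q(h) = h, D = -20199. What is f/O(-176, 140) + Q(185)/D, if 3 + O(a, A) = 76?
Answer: -3696233109466/112286886943821 ≈ -0.032918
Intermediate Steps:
O(a, A) = 73 (O(a, A) = -3 + 76 = 73)
f = -132076449/76151123 (f = 14139*(-1/9263) - 36*(-95)*(-1/16442) = -14139/9263 + 3420*(-1/16442) = -14139/9263 - 1710/8221 = -132076449/76151123 ≈ -1.7344)
f/O(-176, 140) + Q(185)/D = -132076449/76151123/73 + 185/(-20199) = -132076449/76151123*1/73 + 185*(-1/20199) = -132076449/5559031979 - 185/20199 = -3696233109466/112286886943821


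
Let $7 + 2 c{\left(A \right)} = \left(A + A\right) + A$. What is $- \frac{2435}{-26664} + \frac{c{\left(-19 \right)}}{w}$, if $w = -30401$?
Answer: $\frac{741383}{8025864} \approx 0.092374$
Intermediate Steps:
$c{\left(A \right)} = - \frac{7}{2} + \frac{3 A}{2}$ ($c{\left(A \right)} = - \frac{7}{2} + \frac{\left(A + A\right) + A}{2} = - \frac{7}{2} + \frac{2 A + A}{2} = - \frac{7}{2} + \frac{3 A}{2}$)
$- \frac{2435}{-26664} + \frac{c{\left(-19 \right)}}{w} = - \frac{2435}{-26664} + \frac{- \frac{7}{2} + \frac{3}{2} \left(-19\right)}{-30401} = \left(-2435\right) \left(- \frac{1}{26664}\right) + \left(- \frac{7}{2} - \frac{57}{2}\right) \left(- \frac{1}{30401}\right) = \frac{2435}{26664} - - \frac{32}{30401} = \frac{2435}{26664} + \frac{32}{30401} = \frac{741383}{8025864}$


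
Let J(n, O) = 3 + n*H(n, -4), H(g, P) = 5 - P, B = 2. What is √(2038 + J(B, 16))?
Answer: √2059 ≈ 45.376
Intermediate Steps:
J(n, O) = 3 + 9*n (J(n, O) = 3 + n*(5 - 1*(-4)) = 3 + n*(5 + 4) = 3 + n*9 = 3 + 9*n)
√(2038 + J(B, 16)) = √(2038 + (3 + 9*2)) = √(2038 + (3 + 18)) = √(2038 + 21) = √2059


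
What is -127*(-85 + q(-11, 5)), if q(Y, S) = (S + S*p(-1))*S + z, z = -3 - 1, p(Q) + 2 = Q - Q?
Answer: 14478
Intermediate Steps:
p(Q) = -2 (p(Q) = -2 + (Q - Q) = -2 + 0 = -2)
z = -4
q(Y, S) = -4 - S**2 (q(Y, S) = (S + S*(-2))*S - 4 = (S - 2*S)*S - 4 = (-S)*S - 4 = -S**2 - 4 = -4 - S**2)
-127*(-85 + q(-11, 5)) = -127*(-85 + (-4 - 1*5**2)) = -127*(-85 + (-4 - 1*25)) = -127*(-85 + (-4 - 25)) = -127*(-85 - 29) = -127*(-114) = 14478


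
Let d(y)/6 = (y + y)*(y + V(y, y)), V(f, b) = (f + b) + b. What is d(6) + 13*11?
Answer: 1871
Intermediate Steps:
V(f, b) = f + 2*b (V(f, b) = (b + f) + b = f + 2*b)
d(y) = 48*y² (d(y) = 6*((y + y)*(y + (y + 2*y))) = 6*((2*y)*(y + 3*y)) = 6*((2*y)*(4*y)) = 6*(8*y²) = 48*y²)
d(6) + 13*11 = 48*6² + 13*11 = 48*36 + 143 = 1728 + 143 = 1871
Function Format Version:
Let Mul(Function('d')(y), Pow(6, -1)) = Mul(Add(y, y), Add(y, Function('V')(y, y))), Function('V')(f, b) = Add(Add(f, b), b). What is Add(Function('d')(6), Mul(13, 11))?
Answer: 1871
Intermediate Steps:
Function('V')(f, b) = Add(f, Mul(2, b)) (Function('V')(f, b) = Add(Add(b, f), b) = Add(f, Mul(2, b)))
Function('d')(y) = Mul(48, Pow(y, 2)) (Function('d')(y) = Mul(6, Mul(Add(y, y), Add(y, Add(y, Mul(2, y))))) = Mul(6, Mul(Mul(2, y), Add(y, Mul(3, y)))) = Mul(6, Mul(Mul(2, y), Mul(4, y))) = Mul(6, Mul(8, Pow(y, 2))) = Mul(48, Pow(y, 2)))
Add(Function('d')(6), Mul(13, 11)) = Add(Mul(48, Pow(6, 2)), Mul(13, 11)) = Add(Mul(48, 36), 143) = Add(1728, 143) = 1871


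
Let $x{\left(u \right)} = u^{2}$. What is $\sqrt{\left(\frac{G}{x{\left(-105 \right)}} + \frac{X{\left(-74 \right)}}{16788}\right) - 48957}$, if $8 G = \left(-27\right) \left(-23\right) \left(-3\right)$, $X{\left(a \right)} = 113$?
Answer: $\frac{i \sqrt{16902421771226826}}{587580} \approx 221.26 i$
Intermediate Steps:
$G = - \frac{1863}{8}$ ($G = \frac{\left(-27\right) \left(-23\right) \left(-3\right)}{8} = \frac{621 \left(-3\right)}{8} = \frac{1}{8} \left(-1863\right) = - \frac{1863}{8} \approx -232.88$)
$\sqrt{\left(\frac{G}{x{\left(-105 \right)}} + \frac{X{\left(-74 \right)}}{16788}\right) - 48957} = \sqrt{\left(- \frac{1863}{8 \left(-105\right)^{2}} + \frac{113}{16788}\right) - 48957} = \sqrt{\left(- \frac{1863}{8 \cdot 11025} + 113 \cdot \frac{1}{16788}\right) - 48957} = \sqrt{\left(\left(- \frac{1863}{8}\right) \frac{1}{11025} + \frac{113}{16788}\right) - 48957} = \sqrt{\left(- \frac{207}{9800} + \frac{113}{16788}\right) - 48957} = \sqrt{- \frac{591929}{41130600} - 48957} = \sqrt{- \frac{2013631376129}{41130600}} = \frac{i \sqrt{16902421771226826}}{587580}$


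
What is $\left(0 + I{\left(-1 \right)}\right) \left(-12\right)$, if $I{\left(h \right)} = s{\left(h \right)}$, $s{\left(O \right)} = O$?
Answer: $12$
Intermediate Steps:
$I{\left(h \right)} = h$
$\left(0 + I{\left(-1 \right)}\right) \left(-12\right) = \left(0 - 1\right) \left(-12\right) = \left(-1\right) \left(-12\right) = 12$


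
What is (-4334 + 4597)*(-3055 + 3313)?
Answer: 67854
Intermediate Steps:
(-4334 + 4597)*(-3055 + 3313) = 263*258 = 67854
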